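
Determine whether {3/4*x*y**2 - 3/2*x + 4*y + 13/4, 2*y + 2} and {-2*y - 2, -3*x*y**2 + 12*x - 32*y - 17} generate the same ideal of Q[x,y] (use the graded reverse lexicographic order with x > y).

For a fixed monomial order, each ideal has a unique reduced Gröbner basis; comparing bases decides equality.
Buchberger on the first generating set:
f_1 = 3/4*x*y**2 - 3/2*x + 4*y + 13/4, LT = x*y**2.
f_2 = 2*y + 2, LT = y.

S(f_1,f_2): lcm = x*y**2. S = -x*y - 2*x + 16/3*y + 13/3.
  leading term x*y: subtract (-1/2*x)·f_2 from -x*y - 2*x + 16/3*y + 13/3 → -x + 16/3*y + 13/3
  leading term x: no divisor's leading term divides it; move -x to the remainder.
  leading term y: subtract (8/3)·f_2 from 16/3*y + 13/3 → -1
  leading term 1: no divisor's leading term divides it; move -1 to the remainder.
  remainder -x - 1 ≠ 0; add g_3 = -x - 1 to the basis.

The other S-polynomials (S(f_1,g_3), S(f_2,g_3)) all reduce to 0 modulo the current basis, so we have a Gröbner basis.
Inter-reduce: drop elements whose leading term is divisible by another's, tail-reduce, and make monic.
Reduced Gröbner basis: {x + 1, y + 1}.

Buchberger on the second generating set:
h_1 = -2*y - 2, LT = y.
h_2 = -3*x*y**2 + 12*x - 32*y - 17, LT = x*y**2.

S(h_1,h_2): lcm = x*y**2. S = x*y + 4*x - 32/3*y - 17/3.
  leading term x*y: subtract (-1/2*x)·h_1 from x*y + 4*x - 32/3*y - 17/3 → 3*x - 32/3*y - 17/3
  leading term x: no divisor's leading term divides it; move 3*x to the remainder.
  leading term y: subtract (16/3)·h_1 from -32/3*y - 17/3 → 5
  leading term 1: no divisor's leading term divides it; move 5 to the remainder.
  remainder 3*x + 5 ≠ 0; add k_3 = 3*x + 5 to the basis.

The other S-polynomials (S(h_1,k_3), S(h_2,k_3)) all reduce to 0 modulo the current basis, so we have a Gröbner basis.
Inter-reduce: drop elements whose leading term is divisible by another's, tail-reduce, and make monic.
Reduced Gröbner basis: {x + 5/3, y + 1}.

Since the reduced bases disagree, the two ideals are not the same.
The same test decides containment: I ⊆ J iff every generator of I reduces to 0 modulo a Gröbner basis of J.

No, the ideals differ.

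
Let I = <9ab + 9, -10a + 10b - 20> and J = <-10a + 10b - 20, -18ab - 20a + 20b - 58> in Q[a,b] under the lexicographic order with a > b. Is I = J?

Yes, the ideals are equal.

For a fixed monomial order, each ideal has a unique reduced Gröbner basis; comparing bases decides equality.
Buchberger on the first generating set:
f_1 = 9ab + 9, LT = ab.
f_2 = -10a + 10b - 20, LT = a.

S(f_1,f_2): lcm = ab. S = b^2 - 2b + 1.
  reduce S modulo (f_1, f_2):
  remainder b^2 - 2b + 1 ≠ 0; add g_3 = b^2 - 2b + 1 to the basis.

The other S-polynomials (S(f_1,g_3), S(f_2,g_3)) all reduce to 0 modulo the current basis, so we have a Gröbner basis.
Inter-reduce: drop elements whose leading term is divisible by another's, tail-reduce, and make monic.
Reduced Gröbner basis: {a - b + 2, b^2 - 2b + 1}.

Buchberger on the second generating set:
h_1 = -10a + 10b - 20, LT = a.
h_2 = -18ab - 20a + 20b - 58, LT = ab.

S(h_1,h_2): lcm = ab. S = -10/9a - b^2 + 28/9b - 29/9.
  reduce S modulo (h_1, h_2):
  remainder -b^2 + 2b - 1 ≠ 0; add k_3 = -b^2 + 2b - 1 to the basis.

The other S-polynomials (S(h_1,k_3), S(h_2,k_3)) all reduce to 0 modulo the current basis, so we have a Gröbner basis.
Inter-reduce: drop elements whose leading term is divisible by another's, tail-reduce, and make monic.
Reduced Gröbner basis: {a - b + 2, b^2 - 2b + 1}.

These coincide, so the ideals are equal.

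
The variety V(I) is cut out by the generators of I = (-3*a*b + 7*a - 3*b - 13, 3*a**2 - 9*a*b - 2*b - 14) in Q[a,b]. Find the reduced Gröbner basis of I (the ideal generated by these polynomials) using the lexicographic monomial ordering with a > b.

G = {a - 7/20*b**2 - 49/30*b - 137/60, b**3 + 7/3*b**2 - 95/63*b - 179/63}

f_1 = -3*a*b + 7*a - 3*b - 13, LT = a*b.
f_2 = 3*a**2 - 9*a*b - 2*b - 14, LT = a**2.

S(f_1,f_2): lcm = a**2*b. S = -7/3*a**2 + 3*a*b**2 + a*b + 13/3*a + 2/3*b**2 + 14/3*b.
  leading term a**2: subtract (-7/9)·f_2 from -7/3*a**2 + 3*a*b**2 + a*b + 13/3*a + 2/3*b**2 + 14/3*b → 3*a*b**2 - 6*a*b + 13/3*a + 2/3*b**2 + 28/9*b - 98/9
  leading term a*b**2: subtract (-b)·f_1 from 3*a*b**2 - 6*a*b + 13/3*a + 2/3*b**2 + 28/9*b - 98/9 → a*b + 13/3*a - 7/3*b**2 - 89/9*b - 98/9
  leading term a*b: subtract (-1/3)·f_1 from a*b + 13/3*a - 7/3*b**2 - 89/9*b - 98/9 → 20/3*a - 7/3*b**2 - 98/9*b - 137/9
  leading term a: no divisor's leading term divides it; move 20/3*a to the remainder.
  leading term b**2: no divisor's leading term divides it; move -7/3*b**2 to the remainder.
  leading term b: no divisor's leading term divides it; move -98/9*b to the remainder.
  leading term 1: no divisor's leading term divides it; move -137/9 to the remainder.
  remainder 20/3*a - 7/3*b**2 - 98/9*b - 137/9 ≠ 0; add g_3 = 20/3*a - 7/3*b**2 - 98/9*b - 137/9 to the basis.

S(f_1,g_3): lcm = a*b. S = -7/3*a + 7/20*b**3 + 49/30*b**2 + 197/60*b + 13/3.
  leading term a: subtract (-7/20)·g_3 from -7/3*a + 7/20*b**3 + 49/30*b**2 + 197/60*b + 13/3 → 7/20*b**3 + 49/60*b**2 - 19/36*b - 179/180
  leading term b**3: no divisor's leading term divides it; move 7/20*b**3 to the remainder.
  leading term b**2: no divisor's leading term divides it; move 49/60*b**2 to the remainder.
  leading term b: no divisor's leading term divides it; move -19/36*b to the remainder.
  leading term 1: no divisor's leading term divides it; move -179/180 to the remainder.
  remainder 7/20*b**3 + 49/60*b**2 - 19/36*b - 179/180 ≠ 0; add g_4 = 7/20*b**3 + 49/60*b**2 - 19/36*b - 179/180 to the basis.

The other S-polynomials (S(f_2,g_3), S(f_1,g_4), S(f_2,g_4), S(g_3,g_4)) all reduce to 0 modulo the current basis, so we have a Gröbner basis.
Inter-reduce: drop elements whose leading term is divisible by another's, tail-reduce, and make monic.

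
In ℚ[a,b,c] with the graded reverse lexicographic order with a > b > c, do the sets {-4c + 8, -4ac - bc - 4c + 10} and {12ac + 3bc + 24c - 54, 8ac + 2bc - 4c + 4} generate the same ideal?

Equality of ideals is decidable: compute both reduced Gröbner bases (unique for the ordering) and check whether they agree.
Buchberger on the first generating set:
f_1 = -4c + 8, LT = c.
f_2 = -4ac - bc - 4c + 10, LT = ac.

S(f_1,f_2): lcm = ac. S = -¼bc - 2a - c + 5/2.
  leading term bc: subtract (1/16b)·f_1 from -¼bc - 2a - c + 5/2 → -2a - ½b - c + 5/2
  leading term a: no divisor's leading term divides it; move -2a to the remainder.
  leading term b: no divisor's leading term divides it; move -½b to the remainder.
  leading term c: subtract (¼)·f_1 from -c + 5/2 → ½
  leading term 1: no divisor's leading term divides it; move ½ to the remainder.
  remainder -2a - ½b + ½ ≠ 0; add g_3 = -2a - ½b + ½ to the basis.

The other S-polynomials (S(f_1,g_3), S(f_2,g_3)) all reduce to 0 modulo the current basis, so we have a Gröbner basis.
Inter-reduce: drop elements whose leading term is divisible by another's, tail-reduce, and make monic.
Reduced Gröbner basis: {a + ¼b - ¼, c - 2}.

Buchberger on the second generating set:
h_1 = 12ac + 3bc + 24c - 54, LT = ac.
h_2 = 8ac + 2bc - 4c + 4, LT = ac.

S(h_1,h_2): lcm = ac. S = 5/2c - 5.
  leading term c: no divisor's leading term divides it; move 5/2c to the remainder.
  leading term 1: no divisor's leading term divides it; move -5 to the remainder.
  remainder 5/2c - 5 ≠ 0; add k_3 = 5/2c - 5 to the basis.

S(h_1,k_3): lcm = ac. S = ¼bc + 2a + 2c - 9/2.
  leading term bc: subtract (1/10b)·k_3 from ¼bc + 2a + 2c - 9/2 → 2a + ½b + 2c - 9/2
  leading term a: no divisor's leading term divides it; move 2a to the remainder.
  leading term b: no divisor's leading term divides it; move ½b to the remainder.
  leading term c: subtract (⅘)·k_3 from 2c - 9/2 → -½
  leading term 1: no divisor's leading term divides it; move -½ to the remainder.
  remainder 2a + ½b - ½ ≠ 0; add k_4 = 2a + ½b - ½ to the basis.

The other S-polynomials (S(h_2,k_3), S(h_1,k_4), S(h_2,k_4), S(k_3,k_4)) all reduce to 0 modulo the current basis, so we have a Gröbner basis.
Inter-reduce: drop elements whose leading term is divisible by another's, tail-reduce, and make monic.
Reduced Gröbner basis: {a + ¼b - ¼, c - 2}.

Same reduced basis, so the two generating sets span the same ideal.
The same test decides containment: I ⊆ J iff every generator of I reduces to 0 modulo a Gröbner basis of J.

Yes, the ideals are equal.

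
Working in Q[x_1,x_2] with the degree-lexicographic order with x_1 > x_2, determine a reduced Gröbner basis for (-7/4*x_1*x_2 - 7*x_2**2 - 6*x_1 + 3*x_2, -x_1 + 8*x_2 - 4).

G = {x_2**2 + 38/21*x_2 - 8/7, x_1 - 8*x_2 + 4}

The reduced Gröbner basis is the canonical form of the ideal for this ordering.

f_1 = -7/4*x_1*x_2 - 7*x_2**2 - 6*x_1 + 3*x_2, LT = x_1*x_2.
f_2 = -x_1 + 8*x_2 - 4, LT = x_1.

S(f_1,f_2): lcm = x_1*x_2. S = 12*x_2**2 + 24/7*x_1 - 40/7*x_2.
  reduce S modulo (f_1, f_2):
  remainder 12*x_2**2 + 152/7*x_2 - 96/7 ≠ 0; add g_3 = 12*x_2**2 + 152/7*x_2 - 96/7 to the basis.

The other S-polynomials (S(f_1,g_3), S(f_2,g_3)) all reduce to 0 modulo the current basis, so we have a Gröbner basis.
Inter-reduce: drop elements whose leading term is divisible by another's, tail-reduce, and make monic.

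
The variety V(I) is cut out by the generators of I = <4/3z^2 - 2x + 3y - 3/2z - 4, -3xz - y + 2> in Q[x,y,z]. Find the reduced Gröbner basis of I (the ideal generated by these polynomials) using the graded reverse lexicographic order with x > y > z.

f_1 = 4/3z^2 - 2x + 3y - 3/2z - 4, LT = z^2.
f_2 = -3xz - y + 2, LT = xz.

S(f_1,f_2): lcm = xz^2. S = -3/2x^2 + 9/4xy - 9/8xz - 1/3yz - 3x + 2/3z.
  leading term x^2: no divisor's leading term divides it; move -3/2x^2 to the remainder.
  leading term xy: no divisor's leading term divides it; move 9/4xy to the remainder.
  leading term xz: subtract (3/8)·f_2 from -9/8xz - 1/3yz - 3x + 2/3z → -1/3yz - 3x + 3/8y + 2/3z - 3/4
  leading term yz: no divisor's leading term divides it; move -1/3yz to the remainder.
  leading term x: no divisor's leading term divides it; move -3x to the remainder.
  leading term y: no divisor's leading term divides it; move 3/8y to the remainder.
  leading term z: no divisor's leading term divides it; move 2/3z to the remainder.
  leading term 1: no divisor's leading term divides it; move -3/4 to the remainder.
  remainder -3/2x^2 + 9/4xy - 1/3yz - 3x + 3/8y + 2/3z - 3/4 ≠ 0; add g_3 = -3/2x^2 + 9/4xy - 1/3yz - 3x + 3/8y + 2/3z - 3/4 to the basis.

The other S-polynomials (S(f_1,g_3), S(f_2,g_3)) all reduce to 0 modulo the current basis, so we have a Gröbner basis.

G = {x^2 - 3/2xy + 2/9yz + 2x - 1/4y - 4/9z + 1/2, xz + 1/3y - 2/3, z^2 - 3/2x + 9/4y - 9/8z - 3}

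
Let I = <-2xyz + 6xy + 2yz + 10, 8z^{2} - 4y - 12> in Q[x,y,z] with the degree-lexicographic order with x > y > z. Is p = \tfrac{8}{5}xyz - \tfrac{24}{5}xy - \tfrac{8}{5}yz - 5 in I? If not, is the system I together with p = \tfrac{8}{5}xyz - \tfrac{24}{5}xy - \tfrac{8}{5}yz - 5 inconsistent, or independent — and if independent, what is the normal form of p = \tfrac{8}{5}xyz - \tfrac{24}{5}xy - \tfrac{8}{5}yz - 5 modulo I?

First compute the reduced Gröbner basis of I by Buchberger's algorithm.
f_1 = -2xyz + 6xy + 2yz + 10, LT = xyz.
f_2 = 8z^{2} - 4y - 12, LT = z^{2}.

S(f_1,f_2): lcm = xyz^{2}. S = \tfrac{1}{2}xy^{2} - 3xyz - yz^{2} + \tfrac{3}{2}xy - 5z.
  leading term xy^{2}: no divisor's leading term divides it; move \tfrac{1}{2}xy^{2} to the remainder.
  leading term xyz: subtract (\tfrac{3}{2})·f_1 from -3xyz - yz^{2} + \tfrac{3}{2}xy - 5z → -yz^{2} - \tfrac{15}{2}xy - 3yz - 5z - 15
  leading term yz^{2}: subtract (-\tfrac{1}{8}y)·f_2 from -yz^{2} - \tfrac{15}{2}xy - 3yz - 5z - 15 → -\tfrac{15}{2}xy - \tfrac{1}{2}y^{2} - 3yz - \tfrac{3}{2}y - 5z - 15
  leading term xy: no divisor's leading term divides it; move -\tfrac{15}{2}xy to the remainder.
  leading term y^{2}: no divisor's leading term divides it; move -\tfrac{1}{2}y^{2} to the remainder.
  leading term yz: no divisor's leading term divides it; move -3yz to the remainder.
  leading term y: no divisor's leading term divides it; move -\tfrac{3}{2}y to the remainder.
  leading term z: no divisor's leading term divides it; move -5z to the remainder.
  leading term 1: no divisor's leading term divides it; move -15 to the remainder.
  remainder \tfrac{1}{2}xy^{2} - \tfrac{15}{2}xy - \tfrac{1}{2}y^{2} - 3yz - \tfrac{3}{2}y - 5z - 15 ≠ 0; add h_3 = \tfrac{1}{2}xy^{2} - \tfrac{15}{2}xy - \tfrac{1}{2}y^{2} - 3yz - \tfrac{3}{2}y - 5z - 15 to the basis.

The other S-polynomials (S(f_1,h_3), S(f_2,h_3)) all reduce to 0 modulo the current basis, so we have a Gröbner basis.
Inter-reduce: drop elements whose leading term is divisible by another's, tail-reduce, and make monic.
Reduced Gröbner basis: {xy^{2} - 15xy - y^{2} - 6yz - 3y - 10z - 30, xyz - 3xy - yz - 5, z^{2} - \tfrac{1}{2}y - \tfrac{3}{2}}.
Label its elements g_1 = xy^{2} - 15xy - y^{2} - 6yz - 3y - 10z - 30, g_2 = xyz - 3xy - yz - 5, g_3 = z^{2} - \tfrac{1}{2}y - \tfrac{3}{2}.

Reduce p = \tfrac{8}{5}xyz - \tfrac{24}{5}xy - \tfrac{8}{5}yz - 5 modulo G:
  leading term xyz: subtract (\tfrac{8}{5})·g_2 from \tfrac{8}{5}xyz - \tfrac{24}{5}xy - \tfrac{8}{5}yz - 5 → 3
  leading term 1: no divisor's leading term divides it; move 3 to the remainder.
  normal form = 3.
The normal form is nonzero, so p ∉ I. Since p minus its normal form lies in I, I + (p) = I + (r) where r = 3; decide whether this ideal is the whole ring.
Here r = 3 is a nonzero constant, hence a unit: 1 ∈ I + (p), the Gröbner basis of I + (p) is {1}, and the enlarged system has no common solution — adjoining p is inconsistent.

Adjoining \tfrac{8}{5}xyz - \tfrac{24}{5}xy - \tfrac{8}{5}yz - 5 makes the ideal the whole ring: the system is inconsistent.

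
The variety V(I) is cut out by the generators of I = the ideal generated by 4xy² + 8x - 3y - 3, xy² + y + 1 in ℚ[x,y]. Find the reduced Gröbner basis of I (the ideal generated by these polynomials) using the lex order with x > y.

G = {x - ⅞y - ⅞, y³ + y² + 8/7y + 8/7}

This is the nonlinear analogue of row-reducing a linear system.

f_1 = 4xy² + 8x - 3y - 3, LT = xy².
f_2 = xy² + y + 1, LT = xy².

S(f_1,f_2): lcm = xy². S = 2x - 7/4y - 7/4.
  leading term x: no divisor's leading term divides it; move 2x to the remainder.
  leading term y: no divisor's leading term divides it; move -7/4y to the remainder.
  leading term 1: no divisor's leading term divides it; move -7/4 to the remainder.
  remainder 2x - 7/4y - 7/4 ≠ 0; add g_3 = 2x - 7/4y - 7/4 to the basis.

S(f_1,g_3): lcm = xy². S = 2x + ⅞y³ + ⅞y² - ¾y - ¾.
  leading term x: subtract (1)·g_3 from 2x + ⅞y³ + ⅞y² - ¾y - ¾ → ⅞y³ + ⅞y² + y + 1
  leading term y³: no divisor's leading term divides it; move ⅞y³ to the remainder.
  leading term y²: no divisor's leading term divides it; move ⅞y² to the remainder.
  leading term y: no divisor's leading term divides it; move y to the remainder.
  leading term 1: no divisor's leading term divides it; move 1 to the remainder.
  remainder ⅞y³ + ⅞y² + y + 1 ≠ 0; add g_4 = ⅞y³ + ⅞y² + y + 1 to the basis.

The other S-polynomials (S(f_2,g_3), S(f_1,g_4), S(f_2,g_4), S(g_3,g_4)) all reduce to 0 modulo the current basis, so we have a Gröbner basis.
Inter-reduce: drop elements whose leading term is divisible by another's, tail-reduce, and make monic.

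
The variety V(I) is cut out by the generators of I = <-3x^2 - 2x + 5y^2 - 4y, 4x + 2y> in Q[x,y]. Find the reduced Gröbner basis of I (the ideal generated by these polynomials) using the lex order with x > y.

f_1 = -3x^2 - 2x + 5y^2 - 4y, LT = x^2.
f_2 = 4x + 2y, LT = x.

S(f_1,f_2): lcm = x^2. S = -1/2xy + 2/3x - 5/3y^2 + 4/3y.
  reduce S modulo (f_1, f_2):
  remainder -17/12y^2 + y ≠ 0; add g_3 = -17/12y^2 + y to the basis.

The other S-polynomials (S(f_1,g_3), S(f_2,g_3)) all reduce to 0 modulo the current basis, so we have a Gröbner basis.
Inter-reduce: drop elements whose leading term is divisible by another's, tail-reduce, and make monic.

G = {x + 1/2y, y^2 - 12/17y}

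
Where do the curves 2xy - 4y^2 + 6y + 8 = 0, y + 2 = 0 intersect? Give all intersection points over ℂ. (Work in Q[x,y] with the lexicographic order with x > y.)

{(-5, -2)}

Compute a lex Gröbner basis by Buchberger's algorithm.
f_1 = 2xy - 4y^2 + 6y + 8, LT = xy.
f_2 = y + 2, LT = y.

S(f_1,f_2): lcm = xy. S = -2x - 2y^2 + 3y + 4.
  leading term x: no divisor's leading term divides it; move -2x to the remainder.
  leading term y^2: subtract (-2y)·f_2 from -2y^2 + 3y + 4 → 7y + 4
  leading term y: subtract (7)·f_2 from 7y + 4 → -10
  leading term 1: no divisor's leading term divides it; move -10 to the remainder.
  remainder -2x - 10 ≠ 0; add h_3 = -2x - 10 to the basis.

The other S-polynomials (S(f_1,h_3), S(f_2,h_3)) all reduce to 0 modulo the current basis, so we have a Gröbner basis.
Inter-reduce: drop elements whose leading term is divisible by another's, tail-reduce, and make monic.
Reduced Gröbner basis: {x + 5, y + 2}.

A lex Gröbner basis eliminates variables successively. Here y + 2 depends only on y, with roots {-2}; lifting each root through the earlier basis elements recovers the full solutions.
  y = -2: the earlier basis element becomes x + 5 = 0, giving x = -5 — point (-5, -2).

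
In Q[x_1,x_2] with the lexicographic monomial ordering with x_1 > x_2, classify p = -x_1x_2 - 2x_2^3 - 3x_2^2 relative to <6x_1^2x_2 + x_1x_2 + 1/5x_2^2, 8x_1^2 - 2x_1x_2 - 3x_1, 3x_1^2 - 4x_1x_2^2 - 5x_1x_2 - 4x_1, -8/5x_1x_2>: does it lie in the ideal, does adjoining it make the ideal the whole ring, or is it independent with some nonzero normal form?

First compute the reduced Gröbner basis of I by Buchberger's algorithm.
f_1 = 6x_1^2x_2 + x_1x_2 + 1/5x_2^2, LT = x_1^2x_2.
f_2 = 8x_1^2 - 2x_1x_2 - 3x_1, LT = x_1^2.
f_3 = 3x_1^2 - 4x_1x_2^2 - 5x_1x_2 - 4x_1, LT = x_1^2.
f_4 = -8/5x_1x_2, LT = x_1x_2.

S(f_1,f_2): lcm = x_1^2x_2. S = 1/4x_1x_2^2 + 13/24x_1x_2 + 1/30x_2^2.
  leading term x_1x_2^2: subtract (-5/32x_2)·f_4 from 1/4x_1x_2^2 + 13/24x_1x_2 + 1/30x_2^2 → 13/24x_1x_2 + 1/30x_2^2
  leading term x_1x_2: subtract (-65/192)·f_4 from 13/24x_1x_2 + 1/30x_2^2 → 1/30x_2^2
  leading term x_2^2: no divisor's leading term divides it; move 1/30x_2^2 to the remainder.
  remainder 1/30x_2^2 ≠ 0; add h_5 = 1/30x_2^2 to the basis.

S(f_2,f_3): lcm = x_1^2. S = 4/3x_1x_2^2 + 17/12x_1x_2 + 23/24x_1.
  leading term x_1x_2^2: subtract (-5/6x_2)·f_4 from 4/3x_1x_2^2 + 17/12x_1x_2 + 23/24x_1 → 17/12x_1x_2 + 23/24x_1
  leading term x_1x_2: subtract (-85/96)·f_4 from 17/12x_1x_2 + 23/24x_1 → 23/24x_1
  leading term x_1: no divisor's leading term divides it; move 23/24x_1 to the remainder.
  remainder 23/24x_1 ≠ 0; add h_6 = 23/24x_1 to the basis.

The other S-polynomials (S(f_1,f_3), S(f_1,f_4), S(f_2,f_4), S(f_3,f_4), S(f_1,h_5), S(f_2,h_5), S(f_3,h_5), S(f_4,h_5), S(f_1,h_6), S(f_2,h_6), S(f_3,h_6), S(f_4,h_6), S(h_5,h_6)) all reduce to 0 modulo the current basis, so we have a Gröbner basis.
Inter-reduce: drop elements whose leading term is divisible by another's, tail-reduce, and make monic.
Reduced Gröbner basis: {x_1, x_2^2}.
Label its elements g_1 = x_1, g_2 = x_2^2.

Reduce p = -x_1x_2 - 2x_2^3 - 3x_2^2 modulo G:
  leading term x_1x_2: subtract (-x_2)·g_1 from -x_1x_2 - 2x_2^3 - 3x_2^2 → -2x_2^3 - 3x_2^2
  leading term x_2^3: subtract (-2x_2)·g_2 from -2x_2^3 - 3x_2^2 → -3x_2^2
  leading term x_2^2: subtract (-3)·g_2 from -3x_2^2 → 0
  normal form = 0.
Since the normal form is 0, p ∈ I.

-x_1x_2 - 2x_2^3 - 3x_2^2 lies in I (it reduces to 0).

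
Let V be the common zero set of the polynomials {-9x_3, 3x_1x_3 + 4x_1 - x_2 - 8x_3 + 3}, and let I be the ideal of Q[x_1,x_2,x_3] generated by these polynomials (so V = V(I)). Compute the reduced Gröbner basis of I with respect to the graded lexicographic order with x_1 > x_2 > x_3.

f_1 = -9x_3, LT = x_3.
f_2 = 3x_1x_3 + 4x_1 - x_2 - 8x_3 + 3, LT = x_1x_3.

S(f_1,f_2): lcm = x_1x_3. S = -4/3x_1 + 1/3x_2 + 8/3x_3 - 1.
  leading term x_1: no divisor's leading term divides it; move -4/3x_1 to the remainder.
  leading term x_2: no divisor's leading term divides it; move 1/3x_2 to the remainder.
  leading term x_3: subtract (-8/27)·f_1 from 8/3x_3 - 1 → -1
  leading term 1: no divisor's leading term divides it; move -1 to the remainder.
  remainder -4/3x_1 + 1/3x_2 - 1 ≠ 0; add g_3 = -4/3x_1 + 1/3x_2 - 1 to the basis.

S(f_1,g_3): leading monomials are coprime, so the S-polynomial reduces to 0 (Buchberger's first criterion).
S(f_2,g_3): lcm = x_1x_3. S = 1/4x_2x_3 + 4/3x_1 - 1/3x_2 - 41/12x_3 + 1.
  leading term x_2x_3: subtract (-1/36x_2)·f_1 from 1/4x_2x_3 + 4/3x_1 - 1/3x_2 - 41/12x_3 + 1 → 4/3x_1 - 1/3x_2 - 41/12x_3 + 1
  leading term x_1: subtract (-1)·g_3 from 4/3x_1 - 1/3x_2 - 41/12x_3 + 1 → -41/12x_3
  leading term x_3: subtract (41/108)·f_1 from -41/12x_3 → 0
  remainder 0.

Every S-polynomial of the final basis reduces to 0, so we have a Gröbner basis.
Inter-reduce: drop elements whose leading term is divisible by another's, tail-reduce, and make monic.

G = {x_1 - 1/4x_2 + 3/4, x_3}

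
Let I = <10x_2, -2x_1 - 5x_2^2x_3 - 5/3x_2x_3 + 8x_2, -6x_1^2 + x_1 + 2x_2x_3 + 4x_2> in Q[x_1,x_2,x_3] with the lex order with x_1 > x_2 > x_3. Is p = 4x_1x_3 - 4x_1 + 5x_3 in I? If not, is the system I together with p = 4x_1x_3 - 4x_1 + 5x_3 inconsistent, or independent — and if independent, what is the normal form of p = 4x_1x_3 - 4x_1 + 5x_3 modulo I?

4x_1x_3 - 4x_1 + 5x_3 is independent of I; its normal form modulo I is 5x_3.

First compute the reduced Gröbner basis of I by Buchberger's algorithm.
f_1 = 10x_2, LT = x_2.
f_2 = -2x_1 - 5x_2^2x_3 - 5/3x_2x_3 + 8x_2, LT = x_1.
f_3 = -6x_1^2 + x_1 + 2x_2x_3 + 4x_2, LT = x_1^2.

The S-polynomials (S(f_1,f_2), S(f_1,f_3), S(f_2,f_3)) all reduce to 0 modulo the current basis, so we have a Gröbner basis.
Inter-reduce: drop elements whose leading term is divisible by another's, tail-reduce, and make monic.
Reduced Gröbner basis: {x_1, x_2}.
Label its elements g_1 = x_1, g_2 = x_2.

Reduce p = 4x_1x_3 - 4x_1 + 5x_3 modulo G:
  leading term x_1x_3: subtract (4x_3)·g_1 from 4x_1x_3 - 4x_1 + 5x_3 → -4x_1 + 5x_3
  leading term x_1: subtract (-4)·g_1 from -4x_1 + 5x_3 → 5x_3
  leading term x_3: no divisor's leading term divides it; move 5x_3 to the remainder.
  normal form = 5x_3.
The normal form is nonzero, so p ∉ I. Since p minus its normal form lies in I, I + (p) = I + (r) where r = 5x_3; decide whether this ideal is the whole ring.
Run Buchberger on G together with r (pairs among the g_i already reduce to 0 since G is a Gröbner basis):
g_1 = x_1, LT = x_1.
g_2 = x_2, LT = x_2.
r = 5x_3, LT = x_3.

The S-polynomials (S(g_1,g_2), S(g_1,r), S(g_2,r)) all reduce to 0 modulo the current basis, so we have a Gröbner basis.
Inter-reduce: drop elements whose leading term is divisible by another's, tail-reduce, and make monic.
Reduced Gröbner basis: {x_1, x_2, x_3}.
The reduced Gröbner basis of I + (p) is {x_1, x_2, x_3} ≠ {1}, a proper ideal, so the enlarged system stays consistent: p is independent of I, with normal form 5x_3.

Ideal membership is decidable via reduction modulo a Gröbner basis.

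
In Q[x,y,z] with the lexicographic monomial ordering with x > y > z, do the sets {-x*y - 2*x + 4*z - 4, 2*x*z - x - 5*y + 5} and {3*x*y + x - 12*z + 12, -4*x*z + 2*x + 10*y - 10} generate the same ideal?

Since reduced Gröbner bases are canonical representatives of ideals under a given ordering, it suffices to compute and compare them.
Buchberger on the first generating set:
f_1 = -x*y - 2*x + 4*z - 4, LT = x*y.
f_2 = 2*x*z - x - 5*y + 5, LT = x*z.

S(f_1,f_2): lcm = x*y*z. S = 1/2*x*y + 2*x*z + 5/2*y**2 - 5/2*y - 4*z**2 + 4*z.
  leading term x*y: subtract (-1/2)·f_1 from 1/2*x*y + 2*x*z + 5/2*y**2 - 5/2*y - 4*z**2 + 4*z → 2*x*z - x + 5/2*y**2 - 5/2*y - 4*z**2 + 6*z - 2
  leading term x*z: subtract (1)·f_2 from 2*x*z - x + 5/2*y**2 - 5/2*y - 4*z**2 + 6*z - 2 → 5/2*y**2 + 5/2*y - 4*z**2 + 6*z - 7
  leading term y**2: no divisor's leading term divides it; move 5/2*y**2 to the remainder.
  leading term y: no divisor's leading term divides it; move 5/2*y to the remainder.
  leading term z**2: no divisor's leading term divides it; move -4*z**2 to the remainder.
  leading term z: no divisor's leading term divides it; move 6*z to the remainder.
  leading term 1: no divisor's leading term divides it; move -7 to the remainder.
  remainder 5/2*y**2 + 5/2*y - 4*z**2 + 6*z - 7 ≠ 0; add g_3 = 5/2*y**2 + 5/2*y - 4*z**2 + 6*z - 7 to the basis.

The other S-polynomials (S(f_1,g_3), S(f_2,g_3)) all reduce to 0 modulo the current basis, so we have a Gröbner basis.
Inter-reduce: drop elements whose leading term is divisible by another's, tail-reduce, and make monic.
Reduced Gröbner basis: {x*y + 2*x - 4*z + 4, x*z - 1/2*x - 5/2*y + 5/2, y**2 + y - 8/5*z**2 + 12/5*z - 14/5}.

Buchberger on the second generating set:
h_1 = 3*x*y + x - 12*z + 12, LT = x*y.
h_2 = -4*x*z + 2*x + 10*y - 10, LT = x*z.

S(h_1,h_2): lcm = x*y*z. S = 1/2*x*y + 1/3*x*z + 5/2*y**2 - 5/2*y - 4*z**2 + 4*z.
  leading term x*y: subtract (1/6)·h_1 from 1/2*x*y + 1/3*x*z + 5/2*y**2 - 5/2*y - 4*z**2 + 4*z → 1/3*x*z - 1/6*x + 5/2*y**2 - 5/2*y - 4*z**2 + 6*z - 2
  leading term x*z: subtract (-1/12)·h_2 from 1/3*x*z - 1/6*x + 5/2*y**2 - 5/2*y - 4*z**2 + 6*z - 2 → 5/2*y**2 - 5/3*y - 4*z**2 + 6*z - 17/6
  leading term y**2: no divisor's leading term divides it; move 5/2*y**2 to the remainder.
  leading term y: no divisor's leading term divides it; move -5/3*y to the remainder.
  leading term z**2: no divisor's leading term divides it; move -4*z**2 to the remainder.
  leading term z: no divisor's leading term divides it; move 6*z to the remainder.
  leading term 1: no divisor's leading term divides it; move -17/6 to the remainder.
  remainder 5/2*y**2 - 5/3*y - 4*z**2 + 6*z - 17/6 ≠ 0; add k_3 = 5/2*y**2 - 5/3*y - 4*z**2 + 6*z - 17/6 to the basis.

The other S-polynomials (S(h_1,k_3), S(h_2,k_3)) all reduce to 0 modulo the current basis, so we have a Gröbner basis.
Inter-reduce: drop elements whose leading term is divisible by another's, tail-reduce, and make monic.
Reduced Gröbner basis: {x*y + 1/3*x - 4*z + 4, x*z - 1/2*x - 5/2*y + 5/2, y**2 - 2/3*y - 8/5*z**2 + 12/5*z - 17/15}.

These differ, so the ideals are not equal.

No, the ideals differ.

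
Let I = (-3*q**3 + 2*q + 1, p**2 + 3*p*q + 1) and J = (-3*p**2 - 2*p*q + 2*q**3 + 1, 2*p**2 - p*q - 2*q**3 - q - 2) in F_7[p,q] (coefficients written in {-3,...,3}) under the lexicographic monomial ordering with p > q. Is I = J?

No, the ideals differ.

For a fixed monomial order, each ideal has a unique reduced Gröbner basis; comparing bases decides equality.
Buchberger on the first generating set:
f_1 = -3*q**3 + 2*q + 1, LT = q**3.
f_2 = p**2 + 3*p*q + 1, LT = p**2.

The S-polynomials (S(f_1,f_2)) all reduce to 0 modulo the current basis, so we have a Gröbner basis.
Inter-reduce: drop elements whose leading term is divisible by another's, tail-reduce, and make monic.
Reduced Gröbner basis: {p**2 + 3*p*q + 1, q**3 - 3*q + 2}.

Buchberger on the second generating set:
h_1 = -3*p**2 - 2*p*q + 2*q**3 + 1, LT = p**2.
h_2 = 2*p**2 - p*q - 2*q**3 - q - 2, LT = p**2.

S(h_1,h_2): lcm = p**2. S = -2*q**3 - 3*q + 3.
  leading term q**3: no divisor's leading term divides it; move -2*q**3 to the remainder.
  leading term q: no divisor's leading term divides it; move -3*q to the remainder.
  leading term 1: no divisor's leading term divides it; move 3 to the remainder.
  remainder -2*q**3 - 3*q + 3 ≠ 0; add k_3 = -2*q**3 - 3*q + 3 to the basis.

The other S-polynomials (S(h_1,k_3), S(h_2,k_3)) all reduce to 0 modulo the current basis, so we have a Gröbner basis.
Inter-reduce: drop elements whose leading term is divisible by another's, tail-reduce, and make monic.
Reduced Gröbner basis: {p**2 + 3*p*q + q + 1, q**3 - 2*q + 2}.

The bases are distinct; the ideals are different.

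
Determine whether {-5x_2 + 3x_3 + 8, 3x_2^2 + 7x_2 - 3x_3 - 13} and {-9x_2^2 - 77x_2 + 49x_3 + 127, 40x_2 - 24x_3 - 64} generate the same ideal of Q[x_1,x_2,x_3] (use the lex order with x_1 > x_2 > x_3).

Equality of ideals is decidable: compute both reduced Gröbner bases (unique for the ordering) and check whether they agree.
Buchberger on the first generating set:
f_1 = -5x_2 + 3x_3 + 8, LT = x_2.
f_2 = 3x_2^2 + 7x_2 - 3x_3 - 13, LT = x_2^2.

S(f_1,f_2): lcm = x_2^2. S = -3/5x_2x_3 - 59/15x_2 + x_3 + 13/3.
  leading term x_2x_3: subtract (3/25x_3)·f_1 from -3/5x_2x_3 - 59/15x_2 + x_3 + 13/3 → -59/15x_2 - 9/25x_3^2 + 1/25x_3 + 13/3
  leading term x_2: subtract (59/75)·f_1 from -59/15x_2 - 9/25x_3^2 + 1/25x_3 + 13/3 → -9/25x_3^2 - 58/25x_3 - 49/25
  leading term x_3^2: no divisor's leading term divides it; move -9/25x_3^2 to the remainder.
  leading term x_3: no divisor's leading term divides it; move -58/25x_3 to the remainder.
  leading term 1: no divisor's leading term divides it; move -49/25 to the remainder.
  remainder -9/25x_3^2 - 58/25x_3 - 49/25 ≠ 0; add g_3 = -9/25x_3^2 - 58/25x_3 - 49/25 to the basis.

S(f_1,g_3): leading monomials are coprime, so the S-polynomial reduces to 0 (Buchberger's first criterion).
S(f_2,g_3): leading monomials are coprime, so the S-polynomial reduces to 0 (Buchberger's first criterion).
Every S-polynomial of the final basis reduces to 0, so we have a Gröbner basis.
Inter-reduce: drop elements whose leading term is divisible by another's, tail-reduce, and make monic.
Reduced Gröbner basis: {x_2 - 3/5x_3 - 8/5, x_3^2 + 58/9x_3 + 49/9}.

Buchberger on the second generating set:
h_1 = -9x_2^2 - 77x_2 + 49x_3 + 127, LT = x_2^2.
h_2 = 40x_2 - 24x_3 - 64, LT = x_2.

S(h_1,h_2): lcm = x_2^2. S = 3/5x_2x_3 + 457/45x_2 - 49/9x_3 - 127/9.
  leading term x_2x_3: subtract (3/200x_3)·h_2 from 3/5x_2x_3 + 457/45x_2 - 49/9x_3 - 127/9 → 457/45x_2 + 9/25x_3^2 - 1009/225x_3 - 127/9
  leading term x_2: subtract (457/1800)·h_2 from 457/45x_2 + 9/25x_3^2 - 1009/225x_3 - 127/9 → 9/25x_3^2 + 362/225x_3 + 481/225
  leading term x_3^2: no divisor's leading term divides it; move 9/25x_3^2 to the remainder.
  leading term x_3: no divisor's leading term divides it; move 362/225x_3 to the remainder.
  leading term 1: no divisor's leading term divides it; move 481/225 to the remainder.
  remainder 9/25x_3^2 + 362/225x_3 + 481/225 ≠ 0; add k_3 = 9/25x_3^2 + 362/225x_3 + 481/225 to the basis.

S(h_1,k_3): leading monomials are coprime, so the S-polynomial reduces to 0 (Buchberger's first criterion).
S(h_2,k_3): leading monomials are coprime, so the S-polynomial reduces to 0 (Buchberger's first criterion).
Every S-polynomial of the final basis reduces to 0, so we have a Gröbner basis.
Inter-reduce: drop elements whose leading term is divisible by another's, tail-reduce, and make monic.
Reduced Gröbner basis: {x_2 - 3/5x_3 - 8/5, x_3^2 + 362/81x_3 + 481/81}.

These differ, so the ideals are not equal.

No, the ideals differ.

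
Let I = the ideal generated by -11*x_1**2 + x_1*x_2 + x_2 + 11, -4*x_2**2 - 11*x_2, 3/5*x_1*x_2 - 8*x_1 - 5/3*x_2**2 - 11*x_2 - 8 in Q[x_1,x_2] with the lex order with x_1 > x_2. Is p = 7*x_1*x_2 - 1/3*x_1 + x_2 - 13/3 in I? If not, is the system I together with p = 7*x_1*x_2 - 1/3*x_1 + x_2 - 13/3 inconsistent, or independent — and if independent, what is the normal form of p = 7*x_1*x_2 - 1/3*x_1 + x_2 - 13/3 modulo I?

Adjoining 7*x_1*x_2 - 1/3*x_1 + x_2 - 13/3 makes the ideal the whole ring: the system is inconsistent.

First compute the reduced Gröbner basis of I by Buchberger's algorithm.
f_1 = -11*x_1**2 + x_1*x_2 + x_2 + 11, LT = x_1**2.
f_2 = -4*x_2**2 - 11*x_2, LT = x_2**2.
f_3 = 3/5*x_1*x_2 - 8*x_1 - 5/3*x_2**2 - 11*x_2 - 8, LT = x_1*x_2.

S(f_1,f_2): leading monomials are coprime, so the S-polynomial reduces to 0 (Buchberger's first criterion).
S(f_1,f_3): lcm = x_1**2*x_2. S = 40/3*x_1**2 + 266/99*x_1*x_2**2 + 55/3*x_1*x_2 + 40/3*x_1 - 1/11*x_2**2 - x_2.
  leading term x_1**2: subtract (-40/33)·f_1 from 40/3*x_1**2 + 266/99*x_1*x_2**2 + 55/3*x_1*x_2 + 40/3*x_1 - 1/11*x_2**2 - x_2 → 266/99*x_1*x_2**2 + 215/11*x_1*x_2 + 40/3*x_1 - 1/11*x_2**2 + 7/33*x_2 + 40/3
  leading term x_1*x_2**2: subtract (-133/198*x_1)·f_2 from 266/99*x_1*x_2**2 + 215/11*x_1*x_2 + 40/3*x_1 - 1/11*x_2**2 + 7/33*x_2 + 40/3 → 2407/198*x_1*x_2 + 40/3*x_1 - 1/11*x_2**2 + 7/33*x_2 + 40/3
  leading term x_1*x_2: subtract (12035/594)·f_3 from 2407/198*x_1*x_2 + 40/3*x_1 - 1/11*x_2**2 + 7/33*x_2 + 40/3 → 52100/297*x_1 + 60013/1782*x_2**2 + 132511/594*x_2 + 52100/297
  leading term x_1: no divisor's leading term divides it; move 52100/297*x_1 to the remainder.
  leading term x_2**2: subtract (-60013/7128)·f_2 from 60013/1782*x_2**2 + 132511/594*x_2 + 52100/297 → 929989/7128*x_2 + 52100/297
  leading term x_2: no divisor's leading term divides it; move 929989/7128*x_2 to the remainder.
  leading term 1: no divisor's leading term divides it; move 52100/297 to the remainder.
  remainder 52100/297*x_1 + 929989/7128*x_2 + 52100/297 ≠ 0; add h_4 = 52100/297*x_1 + 929989/7128*x_2 + 52100/297 to the basis.

S(f_2,f_3): lcm = x_1*x_2**2. S = 193/12*x_1*x_2 + 25/9*x_2**3 + 55/3*x_2**2 + 40/3*x_2.
  leading term x_1*x_2: subtract (965/36)·f_3 from 193/12*x_1*x_2 + 25/9*x_2**3 + 55/3*x_2**2 + 40/3*x_2 → 1930/9*x_1 + 25/9*x_2**3 + 6805/108*x_2**2 + 11095/36*x_2 + 1930/9
  leading term x_1: subtract (6369/5210)·h_4 from 1930/9*x_1 + 25/9*x_2**3 + 6805/108*x_2**2 + 11095/36*x_2 + 1930/9 → 25/9*x_2**3 + 6805/108*x_2**2 + 167341823/1125360*x_2
  leading term x_2**3: subtract (-25/36*x_2)·f_2 from 25/9*x_2**3 + 6805/108*x_2**2 + 167341823/1125360*x_2 → 1495/27*x_2**2 + 167341823/1125360*x_2
  leading term x_2**2: subtract (-1495/108)·f_2 from 1495/27*x_2**2 + 167341823/1125360*x_2 → -1338359/375120*x_2
  leading term x_2: no divisor's leading term divides it; move -1338359/375120*x_2 to the remainder.
  remainder -1338359/375120*x_2 ≠ 0; add h_5 = -1338359/375120*x_2 to the basis.

S(f_1,h_4): lcm = x_1**2. S = -11480279/13754400*x_1*x_2 - x_1 - 1/11*x_2 - 1.
  leading term x_1*x_2: subtract (-11480279/8252640)·f_3 from -11480279/13754400*x_1*x_2 - x_1 - 1/11*x_2 - 1 → -12511859/1031580*x_1 - 11480279/4951584*x_2**2 - 127033309/8252640*x_2 - 12511859/1031580
  leading term x_1: subtract (-37535577/542882000)·h_4 from -12511859/1031580*x_1 - 11480279/4951584*x_2**2 - 127033309/8252640*x_2 - 12511859/1031580 → -11480279/4951584*x_2**2 - 747219541559/117262512000*x_2
  leading term x_2**2: subtract (11480279/19806336)·f_2 from -11480279/4951584*x_2**2 - 747219541559/117262512000*x_2 → 4015077/1085764000*x_2
  leading term x_2: subtract (-27/26050)·h_5 from 4015077/1085764000*x_2 → 0
  remainder 0.

S(f_2,h_4): leading monomials are coprime, so the S-polynomial reduces to 0 (Buchberger's first criterion).
S(f_3,h_4): lcm = x_1*x_2. S = -40/3*x_1 - 13209967/3751200*x_2**2 - 58/3*x_2 - 40/3.
  leading term x_1: subtract (-198/2605)·h_4 from -40/3*x_1 - 13209967/3751200*x_2**2 - 58/3*x_2 - 40/3 → -13209967/3751200*x_2**2 - 883091/93780*x_2
  leading term x_2**2: subtract (13209967/15004800)·f_2 from -13209967/3751200*x_2**2 - 883091/93780*x_2 → 1338359/5001600*x_2
  leading term x_2: subtract (-3/40)·h_5 from 1338359/5001600*x_2 → 0
  remainder 0.

S(f_1,h_5): leading monomials are coprime, so the S-polynomial reduces to 0 (Buchberger's first criterion).
S(f_2,h_5): lcm = x_2**2. S = 11/4*x_2.
  leading term x_2: subtract (-93780/121669)·h_5 from 11/4*x_2 → 0
  remainder 0.

S(f_3,h_5): lcm = x_1*x_2. S = -40/3*x_1 - 25/9*x_2**2 - 55/3*x_2 - 40/3.
  leading term x_1: subtract (-198/2605)·h_4 from -40/3*x_1 - 25/9*x_2**2 - 55/3*x_2 - 40/3 → -25/9*x_2**2 - 789311/93780*x_2
  leading term x_2**2: subtract (25/36)·f_2 from -25/9*x_2**2 - 789311/93780*x_2 → -2026/2605*x_2
  leading term x_2: subtract (291744/1338359)·h_5 from -2026/2605*x_2 → 0
  remainder 0.

S(h_4,h_5): leading monomials are coprime, so the S-polynomial reduces to 0 (Buchberger's first criterion).
Every S-polynomial of the final basis reduces to 0, so we have a Gröbner basis.
Inter-reduce: drop elements whose leading term is divisible by another's, tail-reduce, and make monic.
Reduced Gröbner basis: {x_1 + 1, x_2}.
Label its elements g_1 = x_1 + 1, g_2 = x_2.

Reduce p = 7*x_1*x_2 - 1/3*x_1 + x_2 - 13/3 modulo G:
  leading term x_1*x_2: subtract (7*x_2)·g_1 from 7*x_1*x_2 - 1/3*x_1 + x_2 - 13/3 → -1/3*x_1 - 6*x_2 - 13/3
  leading term x_1: subtract (-1/3)·g_1 from -1/3*x_1 - 6*x_2 - 13/3 → -6*x_2 - 4
  leading term x_2: subtract (-6)·g_2 from -6*x_2 - 4 → -4
  leading term 1: no divisor's leading term divides it; move -4 to the remainder.
  normal form = -4.
The normal form is nonzero, so p ∉ I. Since p minus its normal form lies in I, I + (p) = I + (r) where r = -4; decide whether this ideal is the whole ring.
Here r = -4 is a nonzero constant, hence a unit: 1 ∈ I + (p), the Gröbner basis of I + (p) is {1}, and the enlarged system has no common solution — adjoining p is inconsistent.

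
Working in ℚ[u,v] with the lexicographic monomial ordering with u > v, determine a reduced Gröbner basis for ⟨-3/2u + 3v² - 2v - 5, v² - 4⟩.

f_1 = -3/2u + 3v² - 2v - 5, LT = u.
f_2 = v² - 4, LT = v².

The S-polynomials (S(f_1,f_2)) all reduce to 0 modulo the current basis, so we have a Gröbner basis.

G = {u + 4/3v - 14/3, v² - 4}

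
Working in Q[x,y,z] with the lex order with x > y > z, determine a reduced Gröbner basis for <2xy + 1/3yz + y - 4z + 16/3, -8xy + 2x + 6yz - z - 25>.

f_1 = 2xy + 1/3yz + y - 4z + 16/3, LT = xy.
f_2 = -8xy + 2x + 6yz - z - 25, LT = xy.

S(f_1,f_2): lcm = xy. S = 1/4x + 11/12yz + 1/2y - 17/8z - 11/24.
  leading term x: no divisor's leading term divides it; move 1/4x to the remainder.
  leading term yz: no divisor's leading term divides it; move 11/12yz to the remainder.
  leading term y: no divisor's leading term divides it; move 1/2y to the remainder.
  leading term z: no divisor's leading term divides it; move -17/8z to the remainder.
  leading term 1: no divisor's leading term divides it; move -11/24 to the remainder.
  remainder 1/4x + 11/12yz + 1/2y - 17/8z - 11/24 ≠ 0; add g_3 = 1/4x + 11/12yz + 1/2y - 17/8z - 11/24 to the basis.

S(f_1,g_3): lcm = xy. S = -11/3y^2z - 2y^2 + 26/3yz + 7/3y - 2z + 8/3.
  leading term y^2z: no divisor's leading term divides it; move -11/3y^2z to the remainder.
  leading term y^2: no divisor's leading term divides it; move -2y^2 to the remainder.
  leading term yz: no divisor's leading term divides it; move 26/3yz to the remainder.
  leading term y: no divisor's leading term divides it; move 7/3y to the remainder.
  leading term z: no divisor's leading term divides it; move -2z to the remainder.
  leading term 1: no divisor's leading term divides it; move 8/3 to the remainder.
  remainder -11/3y^2z - 2y^2 + 26/3yz + 7/3y - 2z + 8/3 ≠ 0; add g_4 = -11/3y^2z - 2y^2 + 26/3yz + 7/3y - 2z + 8/3 to the basis.

The other S-polynomials (S(f_2,g_3), S(f_1,g_4), S(f_2,g_4), S(g_3,g_4)) all reduce to 0 modulo the current basis, so we have a Gröbner basis.
Inter-reduce: drop elements whose leading term is divisible by another's, tail-reduce, and make monic.

G = {x + 11/3yz + 2y - 17/2z - 11/6, y^2z + 6/11y^2 - 26/11yz - 7/11y + 6/11z - 8/11}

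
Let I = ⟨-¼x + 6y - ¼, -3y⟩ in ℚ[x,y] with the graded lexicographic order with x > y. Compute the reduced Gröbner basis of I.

f_1 = -¼x + 6y - ¼, LT = x.
f_2 = -3y, LT = y.

S(f_1,f_2): leading monomials are coprime, so the S-polynomial reduces to 0 (Buchberger's first criterion).
Every S-polynomial of the final basis reduces to 0, so we have a Gröbner basis.

G = {x + 1, y}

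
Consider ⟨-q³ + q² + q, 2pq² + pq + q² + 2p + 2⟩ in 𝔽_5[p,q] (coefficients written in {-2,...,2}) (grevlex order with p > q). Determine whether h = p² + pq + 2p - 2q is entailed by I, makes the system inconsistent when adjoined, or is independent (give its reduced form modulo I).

First compute the reduced Gröbner basis of I by Buchberger's algorithm.
f_1 = -q³ + q² + q, LT = q³.
f_2 = 2pq² + pq + q² + 2p + 2, LT = pq².

S(f_1,f_2): lcm = pq³. S = pq² + 2q³ - 2pq - q.
  leading term pq²: subtract (-2)·f_2 from pq² + 2q³ - 2pq - q → 2q³ + 2q² - p - q - 1
  leading term q³: subtract (-2)·f_1 from 2q³ + 2q² - p - q - 1 → -q² - p + q - 1
  leading term q²: no divisor's leading term divides it; move -q² to the remainder.
  leading term p: no divisor's leading term divides it; move -p to the remainder.
  leading term q: no divisor's leading term divides it; move q to the remainder.
  leading term 1: no divisor's leading term divides it; move -1 to the remainder.
  remainder -q² - p + q - 1 ≠ 0; add k_3 = -q² - p + q - 1 to the basis.

S(f_1,k_3): lcm = q³. S = -pq - 2q.
  leading term pq: no divisor's leading term divides it; move -pq to the remainder.
  leading term q: no divisor's leading term divides it; move -2q to the remainder.
  remainder -pq - 2q ≠ 0; add k_4 = -pq - 2q to the basis.

S(f_2,k_3): lcm = pq². S = -p² - pq - 2q² + 1.
  leading term p²: no divisor's leading term divides it; move -p² to the remainder.
  leading term pq: subtract (1)·k_4 from -pq - 2q² + 1 → -2q² + 2q + 1
  leading term q²: subtract (2)·k_3 from -2q² + 2q + 1 → 2p - 2
  leading term p: no divisor's leading term divides it; move 2p to the remainder.
  leading term 1: no divisor's leading term divides it; move -2 to the remainder.
  remainder -p² + 2p - 2 ≠ 0; add k_5 = -p² + 2p - 2 to the basis.

S(f_1,k_4): lcm = pq³. S = -pq² - 2q³ - pq.
  leading term pq²: subtract (2)·f_2 from -pq² - 2q³ - pq → -2q³ + 2pq - 2q² + p + 1
  leading term q³: subtract (2)·f_1 from -2q³ + 2pq - 2q² + p + 1 → 2pq + q² + p - 2q + 1
  leading term pq: subtract (-2)·k_4 from 2pq + q² + p - 2q + 1 → q² + p - q + 1
  leading term q²: subtract (-1)·k_3 from q² + p - q + 1 → 0
  remainder 0.

S(f_2,k_4): lcm = pq². S = -2pq + q² + p + 1.
  leading term pq: subtract (2)·k_4 from -2pq + q² + p + 1 → q² + p - q + 1
  leading term q²: subtract (-1)·k_3 from q² + p - q + 1 → 0
  remainder 0.

S(k_3,k_4): lcm = pq². S = p² - pq - 2q² + p.
  leading term p²: subtract (-1)·k_5 from p² - pq - 2q² + p → -pq - 2q² - 2p - 2
  leading term pq: subtract (1)·k_4 from -pq - 2q² - 2p - 2 → -2q² - 2p + 2q - 2
  leading term q²: subtract (2)·k_3 from -2q² - 2p + 2q - 2 → 0
  remainder 0.

S(f_1,k_5): leading monomials are coprime, so the S-polynomial reduces to 0 (Buchberger's first criterion).
S(f_2,k_5): lcm = p²q². S = -2p²q + p² - 2q² + p.
  leading term p²q: subtract (2p)·k_4 from -2p²q + p² - 2q² + p → p² - pq - 2q² + p
  leading term p²: subtract (-1)·k_5 from p² - pq - 2q² + p → -pq - 2q² - 2p - 2
  leading term pq: subtract (1)·k_4 from -pq - 2q² - 2p - 2 → -2q² - 2p + 2q - 2
  leading term q²: subtract (2)·k_3 from -2q² - 2p + 2q - 2 → 0
  remainder 0.

S(k_3,k_5): leading monomials are coprime, so the S-polynomial reduces to 0 (Buchberger's first criterion).
S(k_4,k_5): lcm = p²q. S = -pq - 2q.
  leading term pq: subtract (1)·k_4 from -pq - 2q → 0
  remainder 0.

Every S-polynomial of the final basis reduces to 0, so we have a Gröbner basis.
Inter-reduce: drop elements whose leading term is divisible by another's, tail-reduce, and make monic.
Reduced Gröbner basis: {p² - 2p + 2, pq + 2q, q² + p - q + 1}.
Label its elements g_1 = p² - 2p + 2, g_2 = pq + 2q, g_3 = q² + p - q + 1.

Reduce h = p² + pq + 2p - 2q modulo G:
  leading term p²: subtract (1)·g_1 from p² + pq + 2p - 2q → pq - p - 2q - 2
  leading term pq: subtract (1)·g_2 from pq - p - 2q - 2 → -p + q - 2
  leading term p: no divisor's leading term divides it; move -p to the remainder.
  leading term q: no divisor's leading term divides it; move q to the remainder.
  leading term 1: no divisor's leading term divides it; move -2 to the remainder.
  normal form = -p + q - 2.
The normal form is nonzero, so h ∉ I. Since h minus its normal form lies in I, I + (h) = I + (r) where r = -p + q - 2; decide whether this ideal is the whole ring.
Run Buchberger on G together with r (pairs among the g_i already reduce to 0 since G is a Gröbner basis):
g_1 = p² - 2p + 2, LT = p².
g_2 = pq + 2q, LT = pq.
g_3 = q² + p - q + 1, LT = q².
r = -p + q - 2, LT = p.

S(g_1,g_2): lcm = p²q. S = pq + 2q.
  leading term pq: subtract (1)·g_2 from pq + 2q → 0
  remainder 0.

S(g_1,g_3): leading monomials are coprime, so the S-polynomial reduces to 0 (Buchberger's first criterion).
S(g_1,r): lcm = p². S = pq + p + 2.
  leading term pq: subtract (1)·g_2 from pq + p + 2 → p - 2q + 2
  leading term p: subtract (-1)·r from p - 2q + 2 → -q
  leading term q: no divisor's leading term divides it; move -q to the remainder.
  remainder -q ≠ 0; add m_5 = -q to the basis.

S(g_2,g_3): lcm = pq². S = -p² + pq + 2q² - p.
  leading term p²: subtract (-1)·g_1 from -p² + pq + 2q² - p → pq + 2q² + 2p + 2
  leading term pq: subtract (1)·g_2 from pq + 2q² + 2p + 2 → 2q² + 2p - 2q + 2
  leading term q²: subtract (2)·g_3 from 2q² + 2p - 2q + 2 → 0
  remainder 0.

S(g_2,r): lcm = pq. S = q².
  leading term q²: subtract (1)·g_3 from q² → -p + q - 1
  leading term p: subtract (1)·r from -p + q - 1 → 1
  leading term 1: no divisor's leading term divides it; move 1 to the remainder.
  remainder 1 ≠ 0; add m_6 = 1 to the basis.

S(g_3,r): leading monomials are coprime, so the S-polynomial reduces to 0 (Buchberger's first criterion).
S(g_1,m_5): leading monomials are coprime, so the S-polynomial reduces to 0 (Buchberger's first criterion).
S(g_2,m_5): lcm = pq. S = 2q.
  leading term q: subtract (-2)·m_5 from 2q → 0
  remainder 0.

S(g_3,m_5): lcm = q². S = p - q + 1.
  leading term p: subtract (-1)·r from p - q + 1 → -1
  leading term 1: subtract (-1)·m_6 from -1 → 0
  remainder 0.

S(r,m_5): leading monomials are coprime, so the S-polynomial reduces to 0 (Buchberger's first criterion).
S(g_1,m_6): leading monomials are coprime, so the S-polynomial reduces to 0 (Buchberger's first criterion).
S(g_2,m_6): leading monomials are coprime, so the S-polynomial reduces to 0 (Buchberger's first criterion).
S(g_3,m_6): leading monomials are coprime, so the S-polynomial reduces to 0 (Buchberger's first criterion).
S(r,m_6): leading monomials are coprime, so the S-polynomial reduces to 0 (Buchberger's first criterion).
S(m_5,m_6): leading monomials are coprime, so the S-polynomial reduces to 0 (Buchberger's first criterion).
Every S-polynomial of the final basis reduces to 0, so we have a Gröbner basis.
Inter-reduce: drop elements whose leading term is divisible by another's, tail-reduce, and make monic.
Reduced Gröbner basis: {1}.
The reduced Gröbner basis of I + (h) is {1}: the ideal is the whole ring, so the enlarged system has no common solution — adjoining h is inconsistent.

Adjoining p² + pq + 2p - 2q makes the ideal the whole ring: the system is inconsistent.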